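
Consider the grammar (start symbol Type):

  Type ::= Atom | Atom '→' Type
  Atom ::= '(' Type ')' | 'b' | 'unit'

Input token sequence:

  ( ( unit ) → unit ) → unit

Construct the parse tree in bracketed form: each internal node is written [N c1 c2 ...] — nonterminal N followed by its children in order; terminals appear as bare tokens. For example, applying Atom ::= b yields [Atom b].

[Type [Atom ( [Type [Atom ( [Type [Atom unit]] )] → [Type [Atom unit]]] )] → [Type [Atom unit]]]

Type
Atom → Type
( Type ) → Type
( Atom → Type ) → Type
( ( Type ) → Type ) → Type
( ( Atom ) → Type ) → Type
( ( unit ) → Type ) → Type
( ( unit ) → Atom ) → Type
( ( unit ) → unit ) → Type
( ( unit ) → unit ) → Atom
( ( unit ) → unit ) → unit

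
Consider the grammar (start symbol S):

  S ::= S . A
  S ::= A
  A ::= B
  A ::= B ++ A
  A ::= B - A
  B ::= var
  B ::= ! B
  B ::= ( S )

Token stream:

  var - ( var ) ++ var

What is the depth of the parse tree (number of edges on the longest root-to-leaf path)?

[S [A [B var] - [A [B ( [S [A [B var]]] )] ++ [A [B var]]]]]

7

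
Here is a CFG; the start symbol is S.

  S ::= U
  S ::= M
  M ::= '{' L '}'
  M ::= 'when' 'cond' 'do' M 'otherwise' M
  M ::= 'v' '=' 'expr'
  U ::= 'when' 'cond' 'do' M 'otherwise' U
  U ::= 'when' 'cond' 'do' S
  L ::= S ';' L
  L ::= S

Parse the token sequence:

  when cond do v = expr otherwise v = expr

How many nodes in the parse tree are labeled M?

3

[S [M when cond do [M v = expr] otherwise [M v = expr]]]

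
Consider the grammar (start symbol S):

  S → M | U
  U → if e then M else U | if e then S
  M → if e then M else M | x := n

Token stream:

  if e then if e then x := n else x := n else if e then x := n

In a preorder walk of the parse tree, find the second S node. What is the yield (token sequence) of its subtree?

[S [U if e then [M if e then [M x := n] else [M x := n]] else [U if e then [S [M x := n]]]]]

x := n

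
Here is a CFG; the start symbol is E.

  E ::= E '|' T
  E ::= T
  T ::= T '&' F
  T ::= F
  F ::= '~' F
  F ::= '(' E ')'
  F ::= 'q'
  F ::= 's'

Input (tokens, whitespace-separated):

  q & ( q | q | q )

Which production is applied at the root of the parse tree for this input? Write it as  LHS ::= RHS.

[E [T [T [F q]] & [F ( [E [E [E [T [F q]]] | [T [F q]]] | [T [F q]]] )]]]

E ::= T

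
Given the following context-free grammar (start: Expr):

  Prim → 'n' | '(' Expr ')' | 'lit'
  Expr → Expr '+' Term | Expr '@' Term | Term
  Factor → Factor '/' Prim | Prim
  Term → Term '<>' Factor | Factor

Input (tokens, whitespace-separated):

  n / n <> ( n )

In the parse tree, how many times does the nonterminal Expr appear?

[Expr [Term [Term [Factor [Factor [Prim n]] / [Prim n]]] <> [Factor [Prim ( [Expr [Term [Factor [Prim n]]]] )]]]]

2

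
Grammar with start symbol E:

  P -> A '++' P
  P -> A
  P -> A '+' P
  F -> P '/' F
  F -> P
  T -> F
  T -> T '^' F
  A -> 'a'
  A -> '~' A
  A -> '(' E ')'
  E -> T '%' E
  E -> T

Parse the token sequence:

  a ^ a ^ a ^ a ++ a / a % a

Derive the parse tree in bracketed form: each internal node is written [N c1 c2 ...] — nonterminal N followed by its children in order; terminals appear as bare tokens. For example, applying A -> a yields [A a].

[E [T [T [T [T [F [P [A a]]]] ^ [F [P [A a]]]] ^ [F [P [A a]]]] ^ [F [P [A a] ++ [P [A a]]] / [F [P [A a]]]]] % [E [T [F [P [A a]]]]]]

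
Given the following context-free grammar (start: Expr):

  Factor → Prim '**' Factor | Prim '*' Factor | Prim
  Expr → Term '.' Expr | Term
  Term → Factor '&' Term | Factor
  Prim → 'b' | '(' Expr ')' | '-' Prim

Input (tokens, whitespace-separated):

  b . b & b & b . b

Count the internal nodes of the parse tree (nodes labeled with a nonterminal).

18

[Expr [Term [Factor [Prim b]]] . [Expr [Term [Factor [Prim b]] & [Term [Factor [Prim b]] & [Term [Factor [Prim b]]]]] . [Expr [Term [Factor [Prim b]]]]]]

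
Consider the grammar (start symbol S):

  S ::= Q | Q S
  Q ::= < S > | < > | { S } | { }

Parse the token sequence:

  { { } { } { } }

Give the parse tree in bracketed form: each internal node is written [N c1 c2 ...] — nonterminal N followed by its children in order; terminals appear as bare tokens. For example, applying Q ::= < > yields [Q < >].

[S [Q { [S [Q { }] [S [Q { }] [S [Q { }]]]] }]]

S
Q
{ S }
{ Q S }
{ { } S }
{ { } Q S }
{ { } { } S }
{ { } { } Q }
{ { } { } { } }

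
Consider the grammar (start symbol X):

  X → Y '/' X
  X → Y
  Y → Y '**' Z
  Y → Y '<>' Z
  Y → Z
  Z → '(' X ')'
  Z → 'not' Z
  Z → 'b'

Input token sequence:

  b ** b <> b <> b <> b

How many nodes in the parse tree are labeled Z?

5

[X [Y [Y [Y [Y [Y [Z b]] ** [Z b]] <> [Z b]] <> [Z b]] <> [Z b]]]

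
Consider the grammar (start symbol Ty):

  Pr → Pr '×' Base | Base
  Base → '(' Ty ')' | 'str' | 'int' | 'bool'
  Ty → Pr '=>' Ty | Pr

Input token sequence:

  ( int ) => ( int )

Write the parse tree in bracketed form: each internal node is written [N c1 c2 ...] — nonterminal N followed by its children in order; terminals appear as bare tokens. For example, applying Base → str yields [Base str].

Ty
Pr => Ty
Base => Ty
( Ty ) => Ty
( Pr ) => Ty
( Base ) => Ty
( int ) => Ty
( int ) => Pr
( int ) => Base
( int ) => ( Ty )
( int ) => ( Pr )
( int ) => ( Base )
( int ) => ( int )

[Ty [Pr [Base ( [Ty [Pr [Base int]]] )]] => [Ty [Pr [Base ( [Ty [Pr [Base int]]] )]]]]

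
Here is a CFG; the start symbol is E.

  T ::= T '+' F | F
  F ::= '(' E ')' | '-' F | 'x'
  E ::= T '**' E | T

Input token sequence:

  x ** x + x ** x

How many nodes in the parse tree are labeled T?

4

[E [T [F x]] ** [E [T [T [F x]] + [F x]] ** [E [T [F x]]]]]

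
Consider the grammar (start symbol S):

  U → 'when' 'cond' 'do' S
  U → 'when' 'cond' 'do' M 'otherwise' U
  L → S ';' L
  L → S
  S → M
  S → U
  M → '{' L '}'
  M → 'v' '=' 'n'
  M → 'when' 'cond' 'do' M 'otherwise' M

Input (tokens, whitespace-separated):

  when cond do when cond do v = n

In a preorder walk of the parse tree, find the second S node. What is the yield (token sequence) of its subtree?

[S [U when cond do [S [U when cond do [S [M v = n]]]]]]

when cond do v = n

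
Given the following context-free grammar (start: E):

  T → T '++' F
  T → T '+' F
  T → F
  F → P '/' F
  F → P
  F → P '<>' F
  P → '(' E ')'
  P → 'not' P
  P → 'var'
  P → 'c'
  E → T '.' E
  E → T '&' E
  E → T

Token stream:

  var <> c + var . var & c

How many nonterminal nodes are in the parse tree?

17

[E [T [T [F [P var] <> [F [P c]]]] + [F [P var]]] . [E [T [F [P var]]] & [E [T [F [P c]]]]]]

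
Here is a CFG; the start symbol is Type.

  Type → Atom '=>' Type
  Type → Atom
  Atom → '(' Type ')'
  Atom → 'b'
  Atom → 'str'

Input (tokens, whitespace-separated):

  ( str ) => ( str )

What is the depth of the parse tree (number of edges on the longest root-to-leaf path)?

5

[Type [Atom ( [Type [Atom str]] )] => [Type [Atom ( [Type [Atom str]] )]]]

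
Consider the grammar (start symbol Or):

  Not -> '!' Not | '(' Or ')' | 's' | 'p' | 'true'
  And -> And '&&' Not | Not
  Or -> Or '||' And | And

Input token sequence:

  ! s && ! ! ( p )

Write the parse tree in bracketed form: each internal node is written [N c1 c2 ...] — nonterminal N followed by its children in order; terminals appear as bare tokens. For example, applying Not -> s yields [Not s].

[Or [And [And [Not ! [Not s]]] && [Not ! [Not ! [Not ( [Or [And [Not p]]] )]]]]]

Or
And
And && Not
Not && Not
! Not && Not
! s && Not
! s && ! Not
! s && ! ! Not
! s && ! ! ( Or )
! s && ! ! ( And )
! s && ! ! ( Not )
! s && ! ! ( p )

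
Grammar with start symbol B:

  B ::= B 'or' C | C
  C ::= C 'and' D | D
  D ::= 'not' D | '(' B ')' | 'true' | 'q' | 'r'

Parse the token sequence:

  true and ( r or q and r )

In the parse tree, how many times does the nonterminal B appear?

[B [C [C [D true]] and [D ( [B [B [C [D r]]] or [C [C [D q]] and [D r]]] )]]]

3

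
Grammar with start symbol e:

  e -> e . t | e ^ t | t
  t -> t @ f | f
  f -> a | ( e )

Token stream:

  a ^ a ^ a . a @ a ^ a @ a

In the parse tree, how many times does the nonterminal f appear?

[e [e [e [e [e [t [f a]]] ^ [t [f a]]] ^ [t [f a]]] . [t [t [f a]] @ [f a]]] ^ [t [t [f a]] @ [f a]]]

7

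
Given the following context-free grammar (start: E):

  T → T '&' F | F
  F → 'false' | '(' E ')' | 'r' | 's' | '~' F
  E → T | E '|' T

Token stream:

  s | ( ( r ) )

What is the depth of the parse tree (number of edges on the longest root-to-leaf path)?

9

[E [E [T [F s]]] | [T [F ( [E [T [F ( [E [T [F r]]] )]]] )]]]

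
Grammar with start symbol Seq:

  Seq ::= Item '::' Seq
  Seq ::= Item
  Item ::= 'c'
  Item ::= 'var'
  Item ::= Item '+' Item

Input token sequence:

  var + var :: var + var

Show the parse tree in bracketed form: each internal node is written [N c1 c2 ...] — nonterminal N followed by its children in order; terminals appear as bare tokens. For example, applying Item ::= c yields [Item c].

[Seq [Item [Item var] + [Item var]] :: [Seq [Item [Item var] + [Item var]]]]

Seq
Item :: Seq
Item + Item :: Seq
var + Item :: Seq
var + var :: Seq
var + var :: Item
var + var :: Item + Item
var + var :: var + Item
var + var :: var + var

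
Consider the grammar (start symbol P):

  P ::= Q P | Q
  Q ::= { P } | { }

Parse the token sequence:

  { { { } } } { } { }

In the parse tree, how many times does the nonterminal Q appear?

[P [Q { [P [Q { [P [Q { }]] }]] }] [P [Q { }] [P [Q { }]]]]

5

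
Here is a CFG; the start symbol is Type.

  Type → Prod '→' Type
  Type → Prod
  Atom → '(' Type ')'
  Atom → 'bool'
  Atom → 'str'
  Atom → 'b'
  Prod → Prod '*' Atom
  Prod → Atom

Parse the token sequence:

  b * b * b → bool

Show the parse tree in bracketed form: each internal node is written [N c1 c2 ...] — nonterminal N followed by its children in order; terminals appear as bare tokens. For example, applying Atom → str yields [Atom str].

[Type [Prod [Prod [Prod [Atom b]] * [Atom b]] * [Atom b]] → [Type [Prod [Atom bool]]]]

Type
Prod → Type
Prod * Atom → Type
Prod * Atom * Atom → Type
Atom * Atom * Atom → Type
b * Atom * Atom → Type
b * b * Atom → Type
b * b * b → Type
b * b * b → Prod
b * b * b → Atom
b * b * b → bool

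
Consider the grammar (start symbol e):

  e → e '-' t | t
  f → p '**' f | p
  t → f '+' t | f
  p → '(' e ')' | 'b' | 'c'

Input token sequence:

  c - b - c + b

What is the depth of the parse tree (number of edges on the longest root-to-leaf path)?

6

[e [e [e [t [f [p c]]]] - [t [f [p b]]]] - [t [f [p c]] + [t [f [p b]]]]]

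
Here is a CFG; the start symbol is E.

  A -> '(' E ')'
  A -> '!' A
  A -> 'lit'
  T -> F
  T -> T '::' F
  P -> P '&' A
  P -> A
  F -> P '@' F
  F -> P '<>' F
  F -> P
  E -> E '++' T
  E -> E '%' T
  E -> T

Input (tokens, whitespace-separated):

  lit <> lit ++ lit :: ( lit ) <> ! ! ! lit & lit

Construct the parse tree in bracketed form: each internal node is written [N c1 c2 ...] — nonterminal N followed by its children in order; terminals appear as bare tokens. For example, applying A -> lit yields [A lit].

[E [E [T [F [P [A lit]] <> [F [P [A lit]]]]]] ++ [T [T [F [P [A lit]]]] :: [F [P [A ( [E [T [F [P [A lit]]]]] )]] <> [F [P [P [A ! [A ! [A ! [A lit]]]]] & [A lit]]]]]]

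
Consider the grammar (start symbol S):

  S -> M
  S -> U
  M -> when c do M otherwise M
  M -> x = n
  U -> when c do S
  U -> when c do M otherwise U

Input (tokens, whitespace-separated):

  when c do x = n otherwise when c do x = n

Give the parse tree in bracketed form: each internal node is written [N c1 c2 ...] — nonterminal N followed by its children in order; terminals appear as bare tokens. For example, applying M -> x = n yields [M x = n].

[S [U when c do [M x = n] otherwise [U when c do [S [M x = n]]]]]

S
U
when c do M otherwise U
when c do x = n otherwise U
when c do x = n otherwise when c do S
when c do x = n otherwise when c do M
when c do x = n otherwise when c do x = n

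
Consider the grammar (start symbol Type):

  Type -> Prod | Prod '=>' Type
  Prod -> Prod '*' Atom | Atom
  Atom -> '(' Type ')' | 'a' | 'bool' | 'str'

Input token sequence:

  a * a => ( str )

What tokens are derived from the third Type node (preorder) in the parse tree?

str

[Type [Prod [Prod [Atom a]] * [Atom a]] => [Type [Prod [Atom ( [Type [Prod [Atom str]]] )]]]]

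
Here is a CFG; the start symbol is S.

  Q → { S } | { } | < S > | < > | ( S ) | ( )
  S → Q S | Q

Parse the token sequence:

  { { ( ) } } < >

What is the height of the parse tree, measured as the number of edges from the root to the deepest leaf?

[S [Q { [S [Q { [S [Q ( )]] }]] }] [S [Q < >]]]

6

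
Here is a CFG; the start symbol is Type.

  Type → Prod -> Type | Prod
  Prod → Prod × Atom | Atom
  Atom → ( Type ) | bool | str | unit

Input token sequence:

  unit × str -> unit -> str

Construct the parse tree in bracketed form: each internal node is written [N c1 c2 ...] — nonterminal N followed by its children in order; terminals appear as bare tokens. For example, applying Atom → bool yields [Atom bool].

Type
Prod -> Type
Prod × Atom -> Type
Atom × Atom -> Type
unit × Atom -> Type
unit × str -> Type
unit × str -> Prod -> Type
unit × str -> Atom -> Type
unit × str -> unit -> Type
unit × str -> unit -> Prod
unit × str -> unit -> Atom
unit × str -> unit -> str

[Type [Prod [Prod [Atom unit]] × [Atom str]] -> [Type [Prod [Atom unit]] -> [Type [Prod [Atom str]]]]]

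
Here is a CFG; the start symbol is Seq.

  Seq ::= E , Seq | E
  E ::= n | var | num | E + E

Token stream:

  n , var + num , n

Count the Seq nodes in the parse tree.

3

[Seq [E n] , [Seq [E [E var] + [E num]] , [Seq [E n]]]]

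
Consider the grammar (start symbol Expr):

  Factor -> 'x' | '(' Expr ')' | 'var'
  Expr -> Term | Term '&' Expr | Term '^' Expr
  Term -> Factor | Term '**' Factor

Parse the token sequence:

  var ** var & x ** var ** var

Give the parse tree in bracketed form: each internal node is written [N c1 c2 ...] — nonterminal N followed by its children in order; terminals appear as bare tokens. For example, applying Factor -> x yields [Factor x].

[Expr [Term [Term [Factor var]] ** [Factor var]] & [Expr [Term [Term [Term [Factor x]] ** [Factor var]] ** [Factor var]]]]

Expr
Term & Expr
Term ** Factor & Expr
Factor ** Factor & Expr
var ** Factor & Expr
var ** var & Expr
var ** var & Term
var ** var & Term ** Factor
var ** var & Term ** Factor ** Factor
var ** var & Factor ** Factor ** Factor
var ** var & x ** Factor ** Factor
var ** var & x ** var ** Factor
var ** var & x ** var ** var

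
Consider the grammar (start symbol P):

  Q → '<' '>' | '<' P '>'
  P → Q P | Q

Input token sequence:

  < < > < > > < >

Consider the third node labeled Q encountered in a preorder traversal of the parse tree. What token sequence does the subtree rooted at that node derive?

< >

[P [Q < [P [Q < >] [P [Q < >]]] >] [P [Q < >]]]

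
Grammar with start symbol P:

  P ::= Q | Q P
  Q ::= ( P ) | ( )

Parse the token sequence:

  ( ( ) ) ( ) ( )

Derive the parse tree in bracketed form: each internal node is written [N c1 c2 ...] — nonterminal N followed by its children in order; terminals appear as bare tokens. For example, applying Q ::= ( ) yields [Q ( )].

P
Q P
( P ) P
( Q ) P
( ( ) ) P
( ( ) ) Q P
( ( ) ) ( ) P
( ( ) ) ( ) Q
( ( ) ) ( ) ( )

[P [Q ( [P [Q ( )]] )] [P [Q ( )] [P [Q ( )]]]]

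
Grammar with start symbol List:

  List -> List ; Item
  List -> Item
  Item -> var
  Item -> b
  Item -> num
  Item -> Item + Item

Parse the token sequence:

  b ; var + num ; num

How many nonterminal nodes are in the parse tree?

[List [List [List [Item b]] ; [Item [Item var] + [Item num]]] ; [Item num]]

8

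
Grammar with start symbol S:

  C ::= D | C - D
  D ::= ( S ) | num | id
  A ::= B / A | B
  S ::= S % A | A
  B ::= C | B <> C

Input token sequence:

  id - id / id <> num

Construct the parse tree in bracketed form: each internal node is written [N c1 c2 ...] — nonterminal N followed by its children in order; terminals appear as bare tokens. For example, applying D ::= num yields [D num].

S
A
B / A
C / A
C - D / A
D - D / A
id - D / A
id - id / A
id - id / B
id - id / B <> C
id - id / C <> C
id - id / D <> C
id - id / id <> C
id - id / id <> D
id - id / id <> num

[S [A [B [C [C [D id]] - [D id]]] / [A [B [B [C [D id]]] <> [C [D num]]]]]]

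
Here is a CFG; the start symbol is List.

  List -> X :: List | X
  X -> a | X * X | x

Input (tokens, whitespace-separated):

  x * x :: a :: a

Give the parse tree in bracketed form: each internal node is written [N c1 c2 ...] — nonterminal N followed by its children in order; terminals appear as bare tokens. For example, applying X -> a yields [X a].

[List [X [X x] * [X x]] :: [List [X a] :: [List [X a]]]]

List
X :: List
X * X :: List
x * X :: List
x * x :: List
x * x :: X :: List
x * x :: a :: List
x * x :: a :: X
x * x :: a :: a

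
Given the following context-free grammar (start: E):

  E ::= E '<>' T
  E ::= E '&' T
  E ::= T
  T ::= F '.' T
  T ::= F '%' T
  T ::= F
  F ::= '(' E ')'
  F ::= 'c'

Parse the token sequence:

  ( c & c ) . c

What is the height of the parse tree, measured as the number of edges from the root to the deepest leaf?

[E [T [F ( [E [E [T [F c]]] & [T [F c]]] )] . [T [F c]]]]

7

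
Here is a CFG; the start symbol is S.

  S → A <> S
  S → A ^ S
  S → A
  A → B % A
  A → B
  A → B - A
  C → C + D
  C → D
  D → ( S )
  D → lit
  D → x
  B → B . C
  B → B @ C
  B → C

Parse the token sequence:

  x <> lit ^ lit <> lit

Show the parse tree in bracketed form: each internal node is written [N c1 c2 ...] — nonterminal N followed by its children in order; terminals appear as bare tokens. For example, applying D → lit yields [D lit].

S
A <> S
B <> S
C <> S
D <> S
x <> S
x <> A ^ S
x <> B ^ S
x <> C ^ S
x <> D ^ S
x <> lit ^ S
x <> lit ^ A <> S
x <> lit ^ B <> S
x <> lit ^ C <> S
x <> lit ^ D <> S
x <> lit ^ lit <> S
x <> lit ^ lit <> A
x <> lit ^ lit <> B
x <> lit ^ lit <> C
x <> lit ^ lit <> D
x <> lit ^ lit <> lit

[S [A [B [C [D x]]]] <> [S [A [B [C [D lit]]]] ^ [S [A [B [C [D lit]]]] <> [S [A [B [C [D lit]]]]]]]]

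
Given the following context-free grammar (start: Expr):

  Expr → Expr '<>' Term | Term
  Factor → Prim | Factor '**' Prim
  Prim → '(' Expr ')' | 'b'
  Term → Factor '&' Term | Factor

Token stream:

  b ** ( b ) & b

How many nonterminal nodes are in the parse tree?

[Expr [Term [Factor [Factor [Prim b]] ** [Prim ( [Expr [Term [Factor [Prim b]]]] )]] & [Term [Factor [Prim b]]]]]

13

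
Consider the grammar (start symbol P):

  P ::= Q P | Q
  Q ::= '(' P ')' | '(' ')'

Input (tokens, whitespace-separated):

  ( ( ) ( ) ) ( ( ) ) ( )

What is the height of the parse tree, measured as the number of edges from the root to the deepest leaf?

5

[P [Q ( [P [Q ( )] [P [Q ( )]]] )] [P [Q ( [P [Q ( )]] )] [P [Q ( )]]]]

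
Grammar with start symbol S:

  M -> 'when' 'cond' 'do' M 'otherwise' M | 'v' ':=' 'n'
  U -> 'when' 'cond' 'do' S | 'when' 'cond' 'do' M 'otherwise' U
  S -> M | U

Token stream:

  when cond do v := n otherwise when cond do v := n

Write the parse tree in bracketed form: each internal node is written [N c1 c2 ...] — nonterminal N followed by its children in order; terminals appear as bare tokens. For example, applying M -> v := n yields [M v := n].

S
U
when cond do M otherwise U
when cond do v := n otherwise U
when cond do v := n otherwise when cond do S
when cond do v := n otherwise when cond do M
when cond do v := n otherwise when cond do v := n

[S [U when cond do [M v := n] otherwise [U when cond do [S [M v := n]]]]]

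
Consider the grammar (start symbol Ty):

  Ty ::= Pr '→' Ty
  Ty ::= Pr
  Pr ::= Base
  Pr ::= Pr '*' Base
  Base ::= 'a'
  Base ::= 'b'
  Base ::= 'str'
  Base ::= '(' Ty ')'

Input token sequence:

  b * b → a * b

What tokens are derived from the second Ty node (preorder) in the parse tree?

[Ty [Pr [Pr [Base b]] * [Base b]] → [Ty [Pr [Pr [Base a]] * [Base b]]]]

a * b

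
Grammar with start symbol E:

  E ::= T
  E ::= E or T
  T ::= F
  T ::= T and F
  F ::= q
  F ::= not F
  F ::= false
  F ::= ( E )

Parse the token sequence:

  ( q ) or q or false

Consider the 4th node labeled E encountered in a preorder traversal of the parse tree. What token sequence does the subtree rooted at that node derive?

q

[E [E [E [T [F ( [E [T [F q]]] )]]] or [T [F q]]] or [T [F false]]]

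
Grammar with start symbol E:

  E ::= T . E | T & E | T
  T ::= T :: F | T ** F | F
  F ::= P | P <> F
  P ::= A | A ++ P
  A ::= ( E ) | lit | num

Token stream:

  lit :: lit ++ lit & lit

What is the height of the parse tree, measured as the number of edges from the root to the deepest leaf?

[E [T [T [F [P [A lit]]]] :: [F [P [A lit] ++ [P [A lit]]]]] & [E [T [F [P [A lit]]]]]]

6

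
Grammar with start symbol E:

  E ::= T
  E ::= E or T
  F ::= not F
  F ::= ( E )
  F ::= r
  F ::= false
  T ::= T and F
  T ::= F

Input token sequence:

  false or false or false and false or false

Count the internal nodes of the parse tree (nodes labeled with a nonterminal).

14

[E [E [E [E [T [F false]]] or [T [F false]]] or [T [T [F false]] and [F false]]] or [T [F false]]]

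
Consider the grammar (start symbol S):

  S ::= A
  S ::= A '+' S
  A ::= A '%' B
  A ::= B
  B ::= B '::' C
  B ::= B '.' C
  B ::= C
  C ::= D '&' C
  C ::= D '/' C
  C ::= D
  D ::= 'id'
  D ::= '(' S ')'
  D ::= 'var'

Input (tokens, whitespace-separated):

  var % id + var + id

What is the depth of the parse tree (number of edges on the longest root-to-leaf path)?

[S [A [A [B [C [D var]]]] % [B [C [D id]]]] + [S [A [B [C [D var]]]] + [S [A [B [C [D id]]]]]]]

7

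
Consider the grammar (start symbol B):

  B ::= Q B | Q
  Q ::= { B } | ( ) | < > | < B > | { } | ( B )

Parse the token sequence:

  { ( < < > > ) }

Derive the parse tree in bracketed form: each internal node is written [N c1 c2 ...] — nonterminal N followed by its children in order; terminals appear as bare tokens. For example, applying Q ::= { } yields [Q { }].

B
Q
{ B }
{ Q }
{ ( B ) }
{ ( Q ) }
{ ( < B > ) }
{ ( < Q > ) }
{ ( < < > > ) }

[B [Q { [B [Q ( [B [Q < [B [Q < >]] >]] )]] }]]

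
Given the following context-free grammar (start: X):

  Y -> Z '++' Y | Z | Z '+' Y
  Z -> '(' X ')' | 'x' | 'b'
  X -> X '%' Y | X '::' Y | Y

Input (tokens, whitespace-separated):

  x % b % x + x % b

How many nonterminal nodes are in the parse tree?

[X [X [X [X [Y [Z x]]] % [Y [Z b]]] % [Y [Z x] + [Y [Z x]]]] % [Y [Z b]]]

14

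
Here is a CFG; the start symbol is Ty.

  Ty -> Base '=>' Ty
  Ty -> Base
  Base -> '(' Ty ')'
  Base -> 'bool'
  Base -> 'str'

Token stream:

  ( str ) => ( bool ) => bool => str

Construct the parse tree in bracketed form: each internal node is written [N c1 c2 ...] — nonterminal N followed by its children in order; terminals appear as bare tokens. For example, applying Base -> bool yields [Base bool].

[Ty [Base ( [Ty [Base str]] )] => [Ty [Base ( [Ty [Base bool]] )] => [Ty [Base bool] => [Ty [Base str]]]]]

Ty
Base => Ty
( Ty ) => Ty
( Base ) => Ty
( str ) => Ty
( str ) => Base => Ty
( str ) => ( Ty ) => Ty
( str ) => ( Base ) => Ty
( str ) => ( bool ) => Ty
( str ) => ( bool ) => Base => Ty
( str ) => ( bool ) => bool => Ty
( str ) => ( bool ) => bool => Base
( str ) => ( bool ) => bool => str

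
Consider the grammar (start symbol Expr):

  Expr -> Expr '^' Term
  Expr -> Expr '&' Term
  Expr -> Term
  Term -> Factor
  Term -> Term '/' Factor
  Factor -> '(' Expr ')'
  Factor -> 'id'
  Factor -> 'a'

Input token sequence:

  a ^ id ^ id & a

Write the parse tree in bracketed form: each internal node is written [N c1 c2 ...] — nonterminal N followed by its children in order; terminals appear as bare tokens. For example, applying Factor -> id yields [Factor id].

[Expr [Expr [Expr [Expr [Term [Factor a]]] ^ [Term [Factor id]]] ^ [Term [Factor id]]] & [Term [Factor a]]]

Expr
Expr & Term
Expr ^ Term & Term
Expr ^ Term ^ Term & Term
Term ^ Term ^ Term & Term
Factor ^ Term ^ Term & Term
a ^ Term ^ Term & Term
a ^ Factor ^ Term & Term
a ^ id ^ Term & Term
a ^ id ^ Factor & Term
a ^ id ^ id & Term
a ^ id ^ id & Factor
a ^ id ^ id & a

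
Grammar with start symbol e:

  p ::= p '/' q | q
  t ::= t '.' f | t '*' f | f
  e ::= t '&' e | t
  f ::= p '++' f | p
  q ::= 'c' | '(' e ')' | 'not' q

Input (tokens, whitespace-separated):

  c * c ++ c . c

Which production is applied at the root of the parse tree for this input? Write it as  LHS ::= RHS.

[e [t [t [t [f [p [q c]]]] * [f [p [q c]] ++ [f [p [q c]]]]] . [f [p [q c]]]]]

e ::= t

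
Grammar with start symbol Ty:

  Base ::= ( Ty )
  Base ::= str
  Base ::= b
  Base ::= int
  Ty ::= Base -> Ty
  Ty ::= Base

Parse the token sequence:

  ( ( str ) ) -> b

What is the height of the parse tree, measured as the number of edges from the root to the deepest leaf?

[Ty [Base ( [Ty [Base ( [Ty [Base str]] )]] )] -> [Ty [Base b]]]

6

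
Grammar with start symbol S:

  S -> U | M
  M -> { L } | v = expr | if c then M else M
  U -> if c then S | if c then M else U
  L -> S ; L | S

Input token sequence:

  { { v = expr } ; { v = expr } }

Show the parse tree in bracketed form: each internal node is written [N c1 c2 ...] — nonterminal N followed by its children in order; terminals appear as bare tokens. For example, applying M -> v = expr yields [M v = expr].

S
M
{ L }
{ S ; L }
{ M ; L }
{ { L } ; L }
{ { S } ; L }
{ { M } ; L }
{ { v = expr } ; L }
{ { v = expr } ; S }
{ { v = expr } ; M }
{ { v = expr } ; { L } }
{ { v = expr } ; { S } }
{ { v = expr } ; { M } }
{ { v = expr } ; { v = expr } }

[S [M { [L [S [M { [L [S [M v = expr]]] }]] ; [L [S [M { [L [S [M v = expr]]] }]]]] }]]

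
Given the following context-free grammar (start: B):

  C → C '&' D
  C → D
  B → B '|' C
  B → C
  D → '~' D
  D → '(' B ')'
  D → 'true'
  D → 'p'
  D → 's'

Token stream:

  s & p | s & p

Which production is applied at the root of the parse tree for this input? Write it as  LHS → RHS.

[B [B [C [C [D s]] & [D p]]] | [C [C [D s]] & [D p]]]

B → B '|' C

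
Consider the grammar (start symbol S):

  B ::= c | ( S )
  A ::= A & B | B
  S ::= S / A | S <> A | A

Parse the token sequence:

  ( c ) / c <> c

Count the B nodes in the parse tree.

[S [S [S [A [B ( [S [A [B c]]] )]]] / [A [B c]]] <> [A [B c]]]

4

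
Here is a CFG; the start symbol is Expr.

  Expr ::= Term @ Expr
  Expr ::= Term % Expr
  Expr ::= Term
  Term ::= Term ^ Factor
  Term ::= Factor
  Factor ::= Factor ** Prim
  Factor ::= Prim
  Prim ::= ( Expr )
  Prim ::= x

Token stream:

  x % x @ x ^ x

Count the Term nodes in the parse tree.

[Expr [Term [Factor [Prim x]]] % [Expr [Term [Factor [Prim x]]] @ [Expr [Term [Term [Factor [Prim x]]] ^ [Factor [Prim x]]]]]]

4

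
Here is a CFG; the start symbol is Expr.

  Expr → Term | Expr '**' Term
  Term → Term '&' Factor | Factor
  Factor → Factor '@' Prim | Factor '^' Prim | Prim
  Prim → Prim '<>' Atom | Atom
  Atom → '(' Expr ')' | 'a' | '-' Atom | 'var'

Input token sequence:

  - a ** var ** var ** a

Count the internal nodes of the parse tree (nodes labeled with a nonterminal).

[Expr [Expr [Expr [Expr [Term [Factor [Prim [Atom - [Atom a]]]]]] ** [Term [Factor [Prim [Atom var]]]]] ** [Term [Factor [Prim [Atom var]]]]] ** [Term [Factor [Prim [Atom a]]]]]

21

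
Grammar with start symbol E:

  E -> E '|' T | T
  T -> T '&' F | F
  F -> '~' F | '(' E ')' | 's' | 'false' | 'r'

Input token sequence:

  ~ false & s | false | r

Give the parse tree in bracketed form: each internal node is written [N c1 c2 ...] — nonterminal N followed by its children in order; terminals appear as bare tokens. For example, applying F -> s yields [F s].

[E [E [E [T [T [F ~ [F false]]] & [F s]]] | [T [F false]]] | [T [F r]]]

E
E | T
E | T | T
T | T | T
T & F | T | T
F & F | T | T
~ F & F | T | T
~ false & F | T | T
~ false & s | T | T
~ false & s | F | T
~ false & s | false | T
~ false & s | false | F
~ false & s | false | r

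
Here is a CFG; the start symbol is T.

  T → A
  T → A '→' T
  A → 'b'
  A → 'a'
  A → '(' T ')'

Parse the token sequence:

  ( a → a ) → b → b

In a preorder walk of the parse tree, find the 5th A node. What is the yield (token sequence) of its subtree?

b

[T [A ( [T [A a] → [T [A a]]] )] → [T [A b] → [T [A b]]]]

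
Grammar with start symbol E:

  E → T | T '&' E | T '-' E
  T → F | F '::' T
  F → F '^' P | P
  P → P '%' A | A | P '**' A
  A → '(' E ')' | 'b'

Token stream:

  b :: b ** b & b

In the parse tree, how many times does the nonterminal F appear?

3

[E [T [F [P [A b]]] :: [T [F [P [P [A b]] ** [A b]]]]] & [E [T [F [P [A b]]]]]]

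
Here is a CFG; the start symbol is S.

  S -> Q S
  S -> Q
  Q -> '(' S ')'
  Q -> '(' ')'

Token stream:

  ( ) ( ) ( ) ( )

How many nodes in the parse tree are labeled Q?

4

[S [Q ( )] [S [Q ( )] [S [Q ( )] [S [Q ( )]]]]]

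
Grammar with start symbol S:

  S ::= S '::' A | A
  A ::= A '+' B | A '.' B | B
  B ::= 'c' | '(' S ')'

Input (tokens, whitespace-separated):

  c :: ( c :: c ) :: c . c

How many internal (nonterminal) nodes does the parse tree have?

17

[S [S [S [A [B c]]] :: [A [B ( [S [S [A [B c]]] :: [A [B c]]] )]]] :: [A [A [B c]] . [B c]]]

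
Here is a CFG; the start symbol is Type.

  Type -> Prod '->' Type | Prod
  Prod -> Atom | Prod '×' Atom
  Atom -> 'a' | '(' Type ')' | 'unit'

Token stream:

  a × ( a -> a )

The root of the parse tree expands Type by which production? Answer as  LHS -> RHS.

[Type [Prod [Prod [Atom a]] × [Atom ( [Type [Prod [Atom a]] -> [Type [Prod [Atom a]]]] )]]]

Type -> Prod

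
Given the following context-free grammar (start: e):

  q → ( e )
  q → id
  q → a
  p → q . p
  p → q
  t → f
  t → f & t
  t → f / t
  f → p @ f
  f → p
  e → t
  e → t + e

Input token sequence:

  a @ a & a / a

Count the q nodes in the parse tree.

[e [t [f [p [q a]] @ [f [p [q a]]]] & [t [f [p [q a]]] / [t [f [p [q a]]]]]]]

4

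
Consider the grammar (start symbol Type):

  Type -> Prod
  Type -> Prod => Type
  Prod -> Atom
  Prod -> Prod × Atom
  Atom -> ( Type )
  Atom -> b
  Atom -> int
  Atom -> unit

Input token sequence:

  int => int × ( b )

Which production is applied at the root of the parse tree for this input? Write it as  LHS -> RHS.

[Type [Prod [Atom int]] => [Type [Prod [Prod [Atom int]] × [Atom ( [Type [Prod [Atom b]]] )]]]]

Type -> Prod => Type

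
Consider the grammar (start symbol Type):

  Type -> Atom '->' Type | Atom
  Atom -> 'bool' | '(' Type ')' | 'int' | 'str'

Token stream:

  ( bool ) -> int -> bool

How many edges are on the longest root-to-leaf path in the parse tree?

4

[Type [Atom ( [Type [Atom bool]] )] -> [Type [Atom int] -> [Type [Atom bool]]]]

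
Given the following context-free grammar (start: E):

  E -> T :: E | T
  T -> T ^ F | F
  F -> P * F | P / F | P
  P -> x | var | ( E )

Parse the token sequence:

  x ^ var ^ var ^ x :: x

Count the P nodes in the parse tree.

5

[E [T [T [T [T [F [P x]]] ^ [F [P var]]] ^ [F [P var]]] ^ [F [P x]]] :: [E [T [F [P x]]]]]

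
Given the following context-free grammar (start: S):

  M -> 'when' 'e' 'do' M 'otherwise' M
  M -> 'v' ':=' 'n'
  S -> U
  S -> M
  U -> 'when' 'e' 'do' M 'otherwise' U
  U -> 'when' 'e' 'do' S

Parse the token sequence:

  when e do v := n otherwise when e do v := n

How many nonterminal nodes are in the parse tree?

[S [U when e do [M v := n] otherwise [U when e do [S [M v := n]]]]]

6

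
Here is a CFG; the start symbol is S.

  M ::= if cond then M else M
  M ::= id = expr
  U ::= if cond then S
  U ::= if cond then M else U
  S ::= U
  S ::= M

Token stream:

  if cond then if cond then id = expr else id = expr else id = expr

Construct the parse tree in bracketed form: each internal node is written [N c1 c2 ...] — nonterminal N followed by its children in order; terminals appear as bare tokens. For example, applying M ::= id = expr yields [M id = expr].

[S [M if cond then [M if cond then [M id = expr] else [M id = expr]] else [M id = expr]]]

S
M
if cond then M else M
if cond then if cond then M else M else M
if cond then if cond then id = expr else M else M
if cond then if cond then id = expr else id = expr else M
if cond then if cond then id = expr else id = expr else id = expr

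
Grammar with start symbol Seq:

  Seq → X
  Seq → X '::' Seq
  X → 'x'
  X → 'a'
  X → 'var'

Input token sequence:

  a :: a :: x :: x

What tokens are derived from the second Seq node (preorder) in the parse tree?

a :: x :: x

[Seq [X a] :: [Seq [X a] :: [Seq [X x] :: [Seq [X x]]]]]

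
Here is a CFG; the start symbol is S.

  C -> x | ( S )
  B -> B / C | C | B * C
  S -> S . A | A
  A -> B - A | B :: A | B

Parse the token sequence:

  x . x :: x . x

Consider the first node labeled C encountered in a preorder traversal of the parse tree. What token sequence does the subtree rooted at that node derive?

[S [S [S [A [B [C x]]]] . [A [B [C x]] :: [A [B [C x]]]]] . [A [B [C x]]]]

x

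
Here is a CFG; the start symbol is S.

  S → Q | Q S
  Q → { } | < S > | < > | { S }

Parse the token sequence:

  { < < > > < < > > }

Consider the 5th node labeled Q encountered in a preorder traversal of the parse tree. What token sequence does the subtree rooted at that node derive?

[S [Q { [S [Q < [S [Q < >]] >] [S [Q < [S [Q < >]] >]]] }]]

< >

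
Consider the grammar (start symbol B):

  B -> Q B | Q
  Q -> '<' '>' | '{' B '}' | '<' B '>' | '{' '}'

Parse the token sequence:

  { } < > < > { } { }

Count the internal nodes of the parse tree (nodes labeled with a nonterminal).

[B [Q { }] [B [Q < >] [B [Q < >] [B [Q { }] [B [Q { }]]]]]]

10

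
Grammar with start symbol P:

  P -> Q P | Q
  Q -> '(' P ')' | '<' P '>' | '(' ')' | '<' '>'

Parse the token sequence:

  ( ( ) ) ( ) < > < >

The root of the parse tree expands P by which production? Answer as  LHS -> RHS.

[P [Q ( [P [Q ( )]] )] [P [Q ( )] [P [Q < >] [P [Q < >]]]]]

P -> Q P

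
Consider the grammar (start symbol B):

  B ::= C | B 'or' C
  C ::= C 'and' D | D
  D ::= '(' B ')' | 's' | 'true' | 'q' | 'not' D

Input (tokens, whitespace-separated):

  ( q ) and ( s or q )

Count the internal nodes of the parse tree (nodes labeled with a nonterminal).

14

[B [C [C [D ( [B [C [D q]]] )]] and [D ( [B [B [C [D s]]] or [C [D q]]] )]]]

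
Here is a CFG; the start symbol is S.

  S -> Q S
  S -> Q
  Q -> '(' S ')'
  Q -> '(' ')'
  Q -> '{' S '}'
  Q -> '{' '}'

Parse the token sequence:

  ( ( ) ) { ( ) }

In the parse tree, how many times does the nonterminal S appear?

[S [Q ( [S [Q ( )]] )] [S [Q { [S [Q ( )]] }]]]

4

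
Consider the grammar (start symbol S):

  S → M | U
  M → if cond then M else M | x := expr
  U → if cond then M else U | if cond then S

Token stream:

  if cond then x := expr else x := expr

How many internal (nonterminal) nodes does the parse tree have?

4

[S [M if cond then [M x := expr] else [M x := expr]]]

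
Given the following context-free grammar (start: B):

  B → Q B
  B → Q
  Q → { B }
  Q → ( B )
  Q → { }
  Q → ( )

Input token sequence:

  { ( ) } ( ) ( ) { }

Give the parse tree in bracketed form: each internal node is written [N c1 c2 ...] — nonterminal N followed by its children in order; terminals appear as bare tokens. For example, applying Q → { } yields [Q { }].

B
Q B
{ B } B
{ Q } B
{ ( ) } B
{ ( ) } Q B
{ ( ) } ( ) B
{ ( ) } ( ) Q B
{ ( ) } ( ) ( ) B
{ ( ) } ( ) ( ) Q
{ ( ) } ( ) ( ) { }

[B [Q { [B [Q ( )]] }] [B [Q ( )] [B [Q ( )] [B [Q { }]]]]]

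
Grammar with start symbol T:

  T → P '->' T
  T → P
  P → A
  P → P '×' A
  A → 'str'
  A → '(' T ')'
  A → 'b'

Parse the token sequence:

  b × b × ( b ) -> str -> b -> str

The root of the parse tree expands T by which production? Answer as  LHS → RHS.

[T [P [P [P [A b]] × [A b]] × [A ( [T [P [A b]]] )]] -> [T [P [A str]] -> [T [P [A b]] -> [T [P [A str]]]]]]

T → P '->' T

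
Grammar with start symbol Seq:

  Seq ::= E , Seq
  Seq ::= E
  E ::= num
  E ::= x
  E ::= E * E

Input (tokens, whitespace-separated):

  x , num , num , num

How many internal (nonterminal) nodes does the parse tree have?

[Seq [E x] , [Seq [E num] , [Seq [E num] , [Seq [E num]]]]]

8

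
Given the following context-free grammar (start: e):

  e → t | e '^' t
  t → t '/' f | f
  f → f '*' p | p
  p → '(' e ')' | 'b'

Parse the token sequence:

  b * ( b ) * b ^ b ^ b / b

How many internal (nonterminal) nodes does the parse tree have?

[e [e [e [t [f [f [f [p b]] * [p ( [e [t [f [p b]]]] )]] * [p b]]]] ^ [t [f [p b]]]] ^ [t [t [f [p b]]] / [f [p b]]]]

23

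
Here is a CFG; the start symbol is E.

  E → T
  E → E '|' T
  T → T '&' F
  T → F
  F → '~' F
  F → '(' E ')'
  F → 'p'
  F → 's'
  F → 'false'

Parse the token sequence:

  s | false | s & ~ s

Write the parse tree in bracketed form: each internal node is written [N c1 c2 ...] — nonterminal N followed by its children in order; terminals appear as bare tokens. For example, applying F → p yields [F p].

E
E | T
E | T | T
T | T | T
F | T | T
s | T | T
s | F | T
s | false | T
s | false | T & F
s | false | F & F
s | false | s & F
s | false | s & ~ F
s | false | s & ~ s

[E [E [E [T [F s]]] | [T [F false]]] | [T [T [F s]] & [F ~ [F s]]]]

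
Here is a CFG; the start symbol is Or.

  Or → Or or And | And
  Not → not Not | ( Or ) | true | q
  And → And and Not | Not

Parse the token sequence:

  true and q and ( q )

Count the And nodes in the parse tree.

4

[Or [And [And [And [Not true]] and [Not q]] and [Not ( [Or [And [Not q]]] )]]]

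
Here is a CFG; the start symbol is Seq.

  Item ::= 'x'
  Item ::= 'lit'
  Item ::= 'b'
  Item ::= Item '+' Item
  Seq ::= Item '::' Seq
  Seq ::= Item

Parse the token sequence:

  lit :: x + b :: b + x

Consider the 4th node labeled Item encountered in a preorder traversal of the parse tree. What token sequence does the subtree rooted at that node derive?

[Seq [Item lit] :: [Seq [Item [Item x] + [Item b]] :: [Seq [Item [Item b] + [Item x]]]]]

b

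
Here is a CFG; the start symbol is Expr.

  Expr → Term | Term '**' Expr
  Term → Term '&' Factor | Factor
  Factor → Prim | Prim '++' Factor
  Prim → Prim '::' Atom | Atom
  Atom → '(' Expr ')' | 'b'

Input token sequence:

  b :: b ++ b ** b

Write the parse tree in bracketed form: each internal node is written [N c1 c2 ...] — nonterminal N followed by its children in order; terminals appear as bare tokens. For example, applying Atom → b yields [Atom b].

Expr
Term ** Expr
Factor ** Expr
Prim ++ Factor ** Expr
Prim :: Atom ++ Factor ** Expr
Atom :: Atom ++ Factor ** Expr
b :: Atom ++ Factor ** Expr
b :: b ++ Factor ** Expr
b :: b ++ Prim ** Expr
b :: b ++ Atom ** Expr
b :: b ++ b ** Expr
b :: b ++ b ** Term
b :: b ++ b ** Factor
b :: b ++ b ** Prim
b :: b ++ b ** Atom
b :: b ++ b ** b

[Expr [Term [Factor [Prim [Prim [Atom b]] :: [Atom b]] ++ [Factor [Prim [Atom b]]]]] ** [Expr [Term [Factor [Prim [Atom b]]]]]]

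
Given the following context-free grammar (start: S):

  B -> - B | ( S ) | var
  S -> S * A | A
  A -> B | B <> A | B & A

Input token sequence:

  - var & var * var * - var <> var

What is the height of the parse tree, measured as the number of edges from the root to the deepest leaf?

[S [S [S [A [B - [B var]] & [A [B var]]]] * [A [B var]]] * [A [B - [B var]] <> [A [B var]]]]

6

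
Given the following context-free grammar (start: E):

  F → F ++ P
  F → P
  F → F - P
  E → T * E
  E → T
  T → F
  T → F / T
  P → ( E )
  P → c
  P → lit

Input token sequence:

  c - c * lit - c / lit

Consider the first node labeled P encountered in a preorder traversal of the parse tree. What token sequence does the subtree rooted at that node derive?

c

[E [T [F [F [P c]] - [P c]]] * [E [T [F [F [P lit]] - [P c]] / [T [F [P lit]]]]]]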